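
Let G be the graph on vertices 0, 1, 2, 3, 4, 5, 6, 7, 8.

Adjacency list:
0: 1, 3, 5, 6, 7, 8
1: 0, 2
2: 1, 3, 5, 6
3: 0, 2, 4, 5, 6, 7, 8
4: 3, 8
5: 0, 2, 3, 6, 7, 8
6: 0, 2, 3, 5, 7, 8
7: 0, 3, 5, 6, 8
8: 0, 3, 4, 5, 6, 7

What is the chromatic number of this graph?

6

0, 3, 5, 6, 7, 8 form a clique, so at least 6 colors are needed.
6 colors suffice: color red → {1, 3}; color blue → {4, 5}; color green → {6}; color yellow → {0, 2}; color purple → {8}; color orange → {7}. No two adjacent vertices share a color.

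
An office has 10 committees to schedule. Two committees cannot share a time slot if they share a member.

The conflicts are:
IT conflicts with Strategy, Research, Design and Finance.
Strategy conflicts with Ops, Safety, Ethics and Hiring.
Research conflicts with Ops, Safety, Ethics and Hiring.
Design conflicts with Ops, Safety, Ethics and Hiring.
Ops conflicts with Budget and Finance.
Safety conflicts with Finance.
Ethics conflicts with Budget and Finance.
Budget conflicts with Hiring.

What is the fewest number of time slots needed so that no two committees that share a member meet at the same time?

IT and Finance conflict, so at least 2 time slots are needed.
Using 2 time slots: IT=1, Strategy=2, Research=2, Design=2, Ops=1, Safety=1, Ethics=1, Budget=2, Finance=2, Hiring=1. No two conflicting committees share a time slot.

2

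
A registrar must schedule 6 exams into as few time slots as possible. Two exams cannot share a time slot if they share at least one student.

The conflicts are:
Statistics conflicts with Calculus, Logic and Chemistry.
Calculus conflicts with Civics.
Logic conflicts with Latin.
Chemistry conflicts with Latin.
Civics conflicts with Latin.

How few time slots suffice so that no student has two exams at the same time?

3

The cycle Latin-Chemistry-Statistics-Calculus-Civics-Latin has odd length 5, so it cannot be 2-colored; at least 3 time slots are needed.
A valid assignment using 3 time slots: Statistics=1, Calculus=2, Logic=2, Chemistry=2, Civics=3, Latin=1. Every pair that conflicts lands in different time slots.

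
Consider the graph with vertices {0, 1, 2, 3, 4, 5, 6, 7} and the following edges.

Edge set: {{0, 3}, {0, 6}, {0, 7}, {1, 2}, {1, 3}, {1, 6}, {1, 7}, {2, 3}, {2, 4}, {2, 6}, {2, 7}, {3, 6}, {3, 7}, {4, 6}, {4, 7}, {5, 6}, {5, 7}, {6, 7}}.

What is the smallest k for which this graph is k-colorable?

1, 2, 3, 6, 7 are mutually adjacent (a clique of size 5), so at least 5 colors are needed.
5 colors suffice: color red → {6}; color blue → {7}; color green → {3, 4, 5}; color yellow → {0, 2}; color purple → {1}. No two adjacent vertices share a color.

5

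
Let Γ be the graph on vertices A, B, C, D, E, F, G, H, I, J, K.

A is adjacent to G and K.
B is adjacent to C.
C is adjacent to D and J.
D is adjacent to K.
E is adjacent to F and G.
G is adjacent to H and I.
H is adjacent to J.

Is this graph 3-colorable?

The chromatic number is 3. The cycle C-J-H-G-A-K-D-C has odd length 7, so it cannot be 2-colored; at least 3 colors are needed.
3 colors suffice: color 1 → {C, F, G, K}; color 2 → {A, B, D, E, H, I}; color 3 → {J}.
That is already a proper 3-coloring.

Yes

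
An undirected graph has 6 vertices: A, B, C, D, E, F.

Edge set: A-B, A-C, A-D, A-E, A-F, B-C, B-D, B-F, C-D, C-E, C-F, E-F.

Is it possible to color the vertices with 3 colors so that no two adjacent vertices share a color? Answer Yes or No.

No

A, B, C, F are mutually adjacent (a clique of size 4), so at least 4 colors are needed.
So 3 colors are not enough.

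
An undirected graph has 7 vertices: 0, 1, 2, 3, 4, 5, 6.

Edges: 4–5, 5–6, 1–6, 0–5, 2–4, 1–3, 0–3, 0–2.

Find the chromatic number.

3

The cycle 3-0-5-6-1-3 has odd length 5, so it cannot be 2-colored; at least 3 colors are needed.
3 colors suffice: color red → {2, 3, 5}; color blue → {0, 4, 6}; color green → {1}. Each edge has distinct colors on its endpoints.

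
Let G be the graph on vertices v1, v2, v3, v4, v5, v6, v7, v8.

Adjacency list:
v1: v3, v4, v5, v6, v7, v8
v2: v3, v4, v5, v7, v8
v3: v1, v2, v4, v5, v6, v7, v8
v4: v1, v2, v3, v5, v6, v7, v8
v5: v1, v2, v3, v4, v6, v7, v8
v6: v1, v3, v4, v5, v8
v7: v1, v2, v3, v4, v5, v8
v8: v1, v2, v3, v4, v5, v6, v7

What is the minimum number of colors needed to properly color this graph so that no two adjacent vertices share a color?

6

v1, v3, v4, v5, v6, v8 are mutually adjacent (a clique of size 6), so at least 6 colors are needed.
One proper 6-coloring: v1=6, v2=6, v3=1, v4=3, v5=4, v6=5, v7=5, v8=2. No two adjacent vertices share a color.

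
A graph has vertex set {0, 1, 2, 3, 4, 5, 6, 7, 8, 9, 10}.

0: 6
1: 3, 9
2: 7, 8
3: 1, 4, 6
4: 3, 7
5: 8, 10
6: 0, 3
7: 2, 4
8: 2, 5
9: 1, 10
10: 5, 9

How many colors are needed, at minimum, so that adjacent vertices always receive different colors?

3

The cycle 1-3-4-7-2-8-5-10-9-1 has odd length 9, so it cannot be 2-colored; at least 3 colors are needed.
3 colors suffice: color red → {0, 2, 3, 5, 9}; color blue → {1, 6, 7, 8, 10}; color green → {4}. Every edge joins two different colors.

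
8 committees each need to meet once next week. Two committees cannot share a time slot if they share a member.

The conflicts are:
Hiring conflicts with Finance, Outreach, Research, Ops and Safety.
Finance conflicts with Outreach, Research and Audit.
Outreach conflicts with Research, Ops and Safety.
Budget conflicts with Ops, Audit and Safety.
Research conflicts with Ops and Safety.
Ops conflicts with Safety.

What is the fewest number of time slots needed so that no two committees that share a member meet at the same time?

5

Hiring, Outreach, Research, Ops, Safety all conflict with each other, so at least 5 time slots are needed.
5 time slots suffice: time slot 1 → {Budget, Research}; time slot 2 → {Finance, Safety}; time slot 3 → {Ops, Audit}; time slot 4 → {Outreach}; time slot 5 → {Hiring}. No two conflicting committees share a time slot.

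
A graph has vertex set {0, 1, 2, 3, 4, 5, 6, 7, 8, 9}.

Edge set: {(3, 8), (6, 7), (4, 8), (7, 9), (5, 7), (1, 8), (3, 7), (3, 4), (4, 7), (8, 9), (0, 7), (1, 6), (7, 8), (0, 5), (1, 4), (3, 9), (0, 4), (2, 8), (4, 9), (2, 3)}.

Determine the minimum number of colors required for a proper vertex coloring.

3, 4, 7, 8, 9 are mutually adjacent (a clique of size 5), so at least 5 colors are needed.
5 colors suffice: color red → {1, 2, 7}; color blue → {0, 6, 8}; color green → {4, 5}; color yellow → {3}; color purple → {9}. Each edge has distinct colors on its endpoints.

5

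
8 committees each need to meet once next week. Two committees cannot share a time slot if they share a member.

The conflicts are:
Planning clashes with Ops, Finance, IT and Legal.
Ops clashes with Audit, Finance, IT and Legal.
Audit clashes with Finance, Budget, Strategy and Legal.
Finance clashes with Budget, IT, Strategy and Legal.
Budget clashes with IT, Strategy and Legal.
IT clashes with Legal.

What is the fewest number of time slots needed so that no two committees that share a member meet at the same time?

5

Planning, Ops, Finance, IT, Legal are mutually in conflict, so at least 5 time slots are needed.
5 time slots suffice: time slot 1 → {Finance}; time slot 2 → {Strategy, Legal}; time slot 3 → {Audit, IT}; time slot 4 → {Ops, Budget}; time slot 5 → {Planning}. Each listed conflict is separated.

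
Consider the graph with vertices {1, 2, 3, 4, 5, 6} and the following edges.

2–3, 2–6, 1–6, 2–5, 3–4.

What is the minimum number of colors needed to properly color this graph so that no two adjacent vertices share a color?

2 and 3 are adjacent, so at least 2 colors are needed.
2 colors suffice: 1=red, 2=red, 3=blue, 4=red, 5=blue, 6=blue. Each edge has distinct colors on its endpoints.

2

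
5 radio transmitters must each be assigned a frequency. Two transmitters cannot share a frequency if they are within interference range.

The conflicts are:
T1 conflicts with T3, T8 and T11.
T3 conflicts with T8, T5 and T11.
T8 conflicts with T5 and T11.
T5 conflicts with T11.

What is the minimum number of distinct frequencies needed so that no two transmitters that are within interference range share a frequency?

4

T1, T3, T8, T11 are mutually in conflict, so at least 4 frequencies are needed.
4 frequencies suffice: frequency 1 → {T8}; frequency 2 → {T3}; frequency 3 → {T11}; frequency 4 → {T1, T5}. Every pair that conflicts lands in different frequencies.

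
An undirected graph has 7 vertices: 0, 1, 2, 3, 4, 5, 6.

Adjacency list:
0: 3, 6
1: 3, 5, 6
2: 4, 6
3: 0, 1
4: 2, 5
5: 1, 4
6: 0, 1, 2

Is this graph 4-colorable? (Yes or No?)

The chromatic number is 3. The cycle 4-2-6-1-5-4 has odd length 5, so it cannot be 2-colored; at least 3 colors are needed.
One proper 3-coloring: 0=blue, 1=blue, 2=blue, 3=red, 4=red, 5=green, 6=red.
Since 4 ≥ 3, a proper 4-coloring certainly exists.

Yes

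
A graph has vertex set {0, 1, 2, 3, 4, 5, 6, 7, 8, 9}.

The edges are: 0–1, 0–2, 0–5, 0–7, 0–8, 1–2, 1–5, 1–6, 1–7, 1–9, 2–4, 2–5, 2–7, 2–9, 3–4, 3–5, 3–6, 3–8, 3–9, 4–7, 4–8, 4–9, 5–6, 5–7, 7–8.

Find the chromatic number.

5

0, 1, 2, 5, 7 are pairwise adjacent (a clique of size 5), so at least 5 colors are needed.
5 colors suffice: color a → {2, 3}; color b → {1, 4}; color c → {6, 7, 9}; color d → {5, 8}; color e → {0}. No two adjacent vertices share a color.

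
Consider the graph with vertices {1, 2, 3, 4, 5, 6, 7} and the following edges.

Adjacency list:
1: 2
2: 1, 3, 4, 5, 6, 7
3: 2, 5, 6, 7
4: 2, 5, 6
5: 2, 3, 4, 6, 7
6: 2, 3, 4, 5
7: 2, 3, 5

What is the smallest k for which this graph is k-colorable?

4

2, 3, 5, 7 form a clique, so at least 4 colors are needed.
4 colors suffice: 1=b, 2=a, 3=c, 4=c, 5=b, 6=d, 7=d. No two adjacent vertices share a color.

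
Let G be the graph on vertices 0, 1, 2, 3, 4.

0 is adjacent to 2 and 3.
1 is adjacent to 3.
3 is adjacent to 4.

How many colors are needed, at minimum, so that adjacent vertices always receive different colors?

2

1 and 3 are adjacent, so at least 2 colors are needed.
2 colors suffice: 0=b, 1=b, 2=a, 3=a, 4=b. No two adjacent vertices share a color.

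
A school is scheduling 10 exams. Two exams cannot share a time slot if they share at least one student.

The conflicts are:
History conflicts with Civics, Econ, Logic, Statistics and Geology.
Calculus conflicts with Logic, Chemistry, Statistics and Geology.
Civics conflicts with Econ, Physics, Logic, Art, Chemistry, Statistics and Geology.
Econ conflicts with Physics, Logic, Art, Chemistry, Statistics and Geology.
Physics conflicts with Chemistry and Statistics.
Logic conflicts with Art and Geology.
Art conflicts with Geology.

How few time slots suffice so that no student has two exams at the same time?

5

History, Civics, Econ, Logic, Geology all conflict with each other, so at least 5 time slots are needed.
Using 5 time slots: History=5, Calculus=1, Civics=2, Econ=1, Physics=4, Logic=3, Art=5, Chemistry=3, Statistics=3, Geology=4. Each listed conflict is separated.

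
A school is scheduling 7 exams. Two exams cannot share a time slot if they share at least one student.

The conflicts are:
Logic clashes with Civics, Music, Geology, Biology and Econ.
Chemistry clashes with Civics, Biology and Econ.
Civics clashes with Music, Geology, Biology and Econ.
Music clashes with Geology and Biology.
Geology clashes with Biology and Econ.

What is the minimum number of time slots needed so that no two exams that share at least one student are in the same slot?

5

Logic, Civics, Music, Geology, Biology are mutually in conflict, so at least 5 time slots are needed.
5 time slots suffice: Logic=2, Chemistry=2, Civics=1, Music=5, Geology=3, Biology=4, Econ=4. No two conflicting exams share a time slot.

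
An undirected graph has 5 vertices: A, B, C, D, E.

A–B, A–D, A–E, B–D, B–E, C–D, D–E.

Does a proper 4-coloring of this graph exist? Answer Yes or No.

The chromatic number is 4. A, B, D, E are pairwise adjacent (a clique of size 4), so at least 4 colors are needed.
A valid assignment using 4 colors: A=2, B=3, C=2, D=1, E=4.
That is already a proper 4-coloring.

Yes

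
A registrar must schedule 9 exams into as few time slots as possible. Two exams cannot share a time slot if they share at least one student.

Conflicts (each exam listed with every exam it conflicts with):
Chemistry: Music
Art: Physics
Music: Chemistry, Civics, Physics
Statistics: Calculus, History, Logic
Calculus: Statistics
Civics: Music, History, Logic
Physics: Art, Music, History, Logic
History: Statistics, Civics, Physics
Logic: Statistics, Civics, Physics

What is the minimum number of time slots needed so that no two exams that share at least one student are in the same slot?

Music and Civics conflict, so at least 2 time slots are needed.
2 time slots suffice: time slot 1 → {Chemistry, Statistics, Civics, Physics}; time slot 2 → {Art, Music, Calculus, History, Logic}. Each listed conflict is separated.

2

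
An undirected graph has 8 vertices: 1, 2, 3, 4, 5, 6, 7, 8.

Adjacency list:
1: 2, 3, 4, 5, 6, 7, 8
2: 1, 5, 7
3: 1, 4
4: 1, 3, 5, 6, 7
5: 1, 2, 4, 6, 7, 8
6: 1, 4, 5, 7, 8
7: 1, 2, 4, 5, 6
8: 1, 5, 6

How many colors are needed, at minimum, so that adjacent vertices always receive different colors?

1, 4, 5, 6, 7 form a clique, so at least 5 colors are needed.
A valid assignment using 5 colors: 1=a, 2=c, 3=b, 4=e, 5=b, 6=c, 7=d, 8=d. Each edge has distinct colors on its endpoints.

5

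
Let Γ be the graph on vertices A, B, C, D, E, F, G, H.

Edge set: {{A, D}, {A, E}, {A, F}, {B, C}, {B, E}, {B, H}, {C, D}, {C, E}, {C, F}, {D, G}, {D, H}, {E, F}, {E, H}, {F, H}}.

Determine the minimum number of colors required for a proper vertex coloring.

B, E, H are mutually adjacent, so at least 3 colors are needed.
A valid assignment using 3 colors: A=2, B=3, C=2, D=1, E=1, F=3, G=2, H=2. No two adjacent vertices share a color.

3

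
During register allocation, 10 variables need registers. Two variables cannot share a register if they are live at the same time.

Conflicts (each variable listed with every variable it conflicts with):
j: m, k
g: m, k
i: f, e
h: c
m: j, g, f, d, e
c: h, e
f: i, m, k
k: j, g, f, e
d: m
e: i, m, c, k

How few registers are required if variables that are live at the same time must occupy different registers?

i and f conflict, so at least 2 registers are needed.
A valid assignment using 2 registers: j=2, g=2, i=1, h=2, m=1, c=1, f=2, k=1, d=2, e=2. Each listed conflict is separated.

2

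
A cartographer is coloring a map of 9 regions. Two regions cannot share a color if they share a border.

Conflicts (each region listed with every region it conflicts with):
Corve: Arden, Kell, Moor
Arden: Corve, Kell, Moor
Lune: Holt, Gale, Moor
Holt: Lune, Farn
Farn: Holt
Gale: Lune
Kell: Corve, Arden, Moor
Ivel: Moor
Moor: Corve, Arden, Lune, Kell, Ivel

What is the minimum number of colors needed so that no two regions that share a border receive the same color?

4

Corve, Arden, Kell, Moor all conflict with each other, so at least 4 colors are needed.
4 colors suffice: color 1 → {Holt, Gale, Moor}; color 2 → {Corve, Lune, Farn, Ivel}; color 3 → {Arden}; color 4 → {Kell}. Each listed conflict is separated.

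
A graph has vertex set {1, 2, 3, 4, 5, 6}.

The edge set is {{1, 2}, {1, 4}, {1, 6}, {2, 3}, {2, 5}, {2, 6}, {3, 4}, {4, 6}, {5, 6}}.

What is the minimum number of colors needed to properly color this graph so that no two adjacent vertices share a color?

2, 5, 6 are pairwise adjacent, so at least 3 colors are needed.
3 colors suffice: color a → {2, 4}; color b → {3, 6}; color c → {1, 5}. No two adjacent vertices share a color.

3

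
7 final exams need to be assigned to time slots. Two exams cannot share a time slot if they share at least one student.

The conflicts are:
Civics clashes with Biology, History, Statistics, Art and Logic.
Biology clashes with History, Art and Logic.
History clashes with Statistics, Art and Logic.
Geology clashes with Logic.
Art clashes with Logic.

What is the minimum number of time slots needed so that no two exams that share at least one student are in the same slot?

Civics, Biology, History, Art, Logic pairwise conflict, so at least 5 time slots are needed.
5 time slots suffice: time slot 1 → {History, Geology}; time slot 2 → {Civics}; time slot 3 → {Statistics, Logic}; time slot 4 → {Art}; time slot 5 → {Biology}. Every pair that conflicts lands in different time slots.

5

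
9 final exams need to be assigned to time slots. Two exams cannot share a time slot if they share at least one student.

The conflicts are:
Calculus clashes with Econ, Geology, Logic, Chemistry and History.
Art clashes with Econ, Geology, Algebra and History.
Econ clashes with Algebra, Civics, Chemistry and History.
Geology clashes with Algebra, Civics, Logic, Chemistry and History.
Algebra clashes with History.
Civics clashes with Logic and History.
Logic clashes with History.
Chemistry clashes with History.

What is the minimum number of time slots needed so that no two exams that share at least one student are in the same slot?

Calculus, Econ, Chemistry, History are mutually in conflict, so at least 4 time slots are needed.
Using 4 time slots: Calculus=3, Art=3, Econ=2, Geology=2, Algebra=4, Civics=3, Logic=4, Chemistry=4, History=1. Every pair that conflicts lands in different time slots.

4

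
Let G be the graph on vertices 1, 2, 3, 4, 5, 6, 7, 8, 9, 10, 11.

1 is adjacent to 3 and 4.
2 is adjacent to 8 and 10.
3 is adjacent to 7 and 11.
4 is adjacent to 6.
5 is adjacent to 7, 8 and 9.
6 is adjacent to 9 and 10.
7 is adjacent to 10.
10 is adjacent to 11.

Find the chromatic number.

The cycle 2-10-7-5-8-2 has odd length 5, so it cannot be 2-colored; at least 3 colors are needed.
A valid assignment using 3 colors: 1=blue, 2=blue, 3=red, 4=red, 5=red, 6=blue, 7=blue, 8=green, 9=green, 10=red, 11=blue. Each edge has distinct colors on its endpoints.

3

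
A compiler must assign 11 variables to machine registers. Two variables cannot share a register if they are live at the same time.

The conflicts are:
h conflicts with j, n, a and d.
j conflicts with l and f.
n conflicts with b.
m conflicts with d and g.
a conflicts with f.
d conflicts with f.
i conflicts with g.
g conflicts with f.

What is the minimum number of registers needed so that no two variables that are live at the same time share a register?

2

m and d conflict, so at least 2 registers are needed.
A valid assignment using 2 registers: h=1, j=2, n=2, b=1, m=1, a=2, d=2, i=1, g=2, l=1, f=1. Each listed conflict is separated.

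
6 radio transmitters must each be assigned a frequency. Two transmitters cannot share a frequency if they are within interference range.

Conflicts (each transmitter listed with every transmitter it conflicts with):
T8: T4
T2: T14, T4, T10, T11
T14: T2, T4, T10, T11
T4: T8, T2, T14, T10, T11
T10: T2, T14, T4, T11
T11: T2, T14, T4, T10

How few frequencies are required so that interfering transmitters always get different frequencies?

5

T2, T14, T4, T10, T11 pairwise conflict, so at least 5 frequencies are needed.
5 frequencies suffice: frequency 1 → {T4}; frequency 2 → {T8, T11}; frequency 3 → {T14}; frequency 4 → {T10}; frequency 5 → {T2}. No two conflicting transmitters share a frequency.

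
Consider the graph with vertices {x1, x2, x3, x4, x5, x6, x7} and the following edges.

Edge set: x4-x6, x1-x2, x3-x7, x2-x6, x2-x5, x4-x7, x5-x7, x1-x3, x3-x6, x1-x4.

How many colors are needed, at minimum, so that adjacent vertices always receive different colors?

The cycle x5-x2-x6-x3-x7-x5 has odd length 5, so it cannot be 2-colored; at least 3 colors are needed.
One proper 3-coloring: x1=1, x2=2, x3=2, x4=2, x5=3, x6=1, x7=1. Each edge has distinct colors on its endpoints.

3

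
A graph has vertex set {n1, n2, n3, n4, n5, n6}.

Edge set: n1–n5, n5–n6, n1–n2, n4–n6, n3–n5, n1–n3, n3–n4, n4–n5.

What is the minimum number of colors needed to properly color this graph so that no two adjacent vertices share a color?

n3, n4, n5 are pairwise adjacent, so at least 3 colors are needed.
3 colors suffice: color 1 → {n2, n5}; color 2 → {n1, n4}; color 3 → {n3, n6}. Every edge joins two different colors.

3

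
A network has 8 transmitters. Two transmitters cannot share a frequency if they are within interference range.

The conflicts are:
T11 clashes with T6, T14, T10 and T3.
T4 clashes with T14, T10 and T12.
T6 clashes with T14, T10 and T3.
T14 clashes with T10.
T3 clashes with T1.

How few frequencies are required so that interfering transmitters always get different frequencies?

T11, T6, T14, T10 are mutually in conflict, so at least 4 frequencies are needed.
4 frequencies suffice: frequency 1 → {T14, T3, T12}; frequency 2 → {T11, T4, T1}; frequency 3 → {T10}; frequency 4 → {T6}. Each listed conflict is separated.

4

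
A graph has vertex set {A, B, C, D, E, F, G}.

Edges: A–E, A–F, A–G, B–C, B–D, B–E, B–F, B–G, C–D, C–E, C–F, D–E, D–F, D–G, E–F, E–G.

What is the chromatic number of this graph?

5

B, C, D, E, F are mutually adjacent (a clique of size 5), so at least 5 colors are needed.
5 colors suffice: color 1 → {E}; color 2 → {A, D}; color 3 → {F, G}; color 4 → {B}; color 5 → {C}. Each edge has distinct colors on its endpoints.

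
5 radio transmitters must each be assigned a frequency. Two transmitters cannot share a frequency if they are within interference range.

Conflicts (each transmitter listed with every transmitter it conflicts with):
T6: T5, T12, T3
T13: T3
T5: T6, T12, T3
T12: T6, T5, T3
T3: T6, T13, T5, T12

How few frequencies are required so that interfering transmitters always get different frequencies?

T6, T5, T12, T3 pairwise conflict, so at least 4 frequencies are needed.
4 frequencies suffice: frequency 1 → {T3}; frequency 2 → {T6, T13}; frequency 3 → {T12}; frequency 4 → {T5}. Every pair that conflicts lands in different frequencies.

4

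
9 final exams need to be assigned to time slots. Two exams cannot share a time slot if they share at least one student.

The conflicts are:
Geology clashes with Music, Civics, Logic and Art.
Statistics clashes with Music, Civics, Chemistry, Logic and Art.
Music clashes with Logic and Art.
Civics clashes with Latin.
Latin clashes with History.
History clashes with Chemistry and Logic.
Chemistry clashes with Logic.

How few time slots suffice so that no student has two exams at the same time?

3

Statistics, Chemistry, Logic all conflict with each other, so at least 3 time slots are needed.
3 time slots suffice: Geology=1, Statistics=1, Music=3, Civics=2, Latin=3, History=1, Chemistry=3, Logic=2, Art=2. Every pair that conflicts lands in different time slots.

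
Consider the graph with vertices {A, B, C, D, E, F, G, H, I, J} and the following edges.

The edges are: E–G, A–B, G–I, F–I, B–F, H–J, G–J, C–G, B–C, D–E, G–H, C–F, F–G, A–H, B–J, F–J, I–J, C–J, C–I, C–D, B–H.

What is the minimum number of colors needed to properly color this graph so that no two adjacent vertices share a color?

C, F, G, I, J are pairwise adjacent (a clique of size 5), so at least 5 colors are needed.
5 colors suffice: color 1 → {C, E, H}; color 2 → {A, D, J}; color 3 → {B, G}; color 4 → {F}; color 5 → {I}. No two adjacent vertices share a color.

5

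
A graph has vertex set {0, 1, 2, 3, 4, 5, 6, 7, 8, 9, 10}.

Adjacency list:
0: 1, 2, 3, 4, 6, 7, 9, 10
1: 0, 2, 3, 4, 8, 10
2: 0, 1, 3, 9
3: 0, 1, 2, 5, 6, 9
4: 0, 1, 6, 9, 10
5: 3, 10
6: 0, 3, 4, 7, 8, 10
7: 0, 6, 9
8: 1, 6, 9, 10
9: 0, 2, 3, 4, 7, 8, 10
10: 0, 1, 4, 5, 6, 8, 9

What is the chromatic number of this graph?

0, 1, 4, 10 form a clique, so at least 4 colors are needed.
4 colors suffice: color a → {0, 5, 8}; color b → {1, 6, 9}; color c → {3, 7, 10}; color d → {2, 4}. Each edge has distinct colors on its endpoints.

4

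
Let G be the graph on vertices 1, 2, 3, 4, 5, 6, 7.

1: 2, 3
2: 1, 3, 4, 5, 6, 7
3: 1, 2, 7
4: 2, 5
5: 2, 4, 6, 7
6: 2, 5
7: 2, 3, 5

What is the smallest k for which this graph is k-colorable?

2, 5, 6 are pairwise adjacent, so at least 3 colors are needed.
3 colors suffice: color a → {2}; color b → {3, 5}; color c → {1, 4, 6, 7}. No two adjacent vertices share a color.

3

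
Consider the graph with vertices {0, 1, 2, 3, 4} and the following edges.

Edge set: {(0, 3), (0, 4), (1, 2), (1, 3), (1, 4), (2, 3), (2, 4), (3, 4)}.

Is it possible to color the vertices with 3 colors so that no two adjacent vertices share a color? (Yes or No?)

No

1, 2, 3, 4 are pairwise adjacent (a clique of size 4), so at least 4 colors are needed.
So 3 colors are not enough.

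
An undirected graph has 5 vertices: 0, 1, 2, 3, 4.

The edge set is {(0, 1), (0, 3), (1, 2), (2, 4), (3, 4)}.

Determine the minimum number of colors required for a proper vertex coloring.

The cycle 1-2-4-3-0-1 has odd length 5, so it cannot be 2-colored; at least 3 colors are needed.
One proper 3-coloring: 0=a, 1=c, 2=b, 3=b, 4=a. No two adjacent vertices share a color.

3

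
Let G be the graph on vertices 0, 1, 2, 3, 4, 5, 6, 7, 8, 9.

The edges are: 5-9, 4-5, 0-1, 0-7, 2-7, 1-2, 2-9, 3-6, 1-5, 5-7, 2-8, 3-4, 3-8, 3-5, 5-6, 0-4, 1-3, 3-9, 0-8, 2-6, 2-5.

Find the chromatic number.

3

2, 5, 7 are mutually adjacent, so at least 3 colors are needed.
3 colors suffice: color a → {0, 5}; color b → {2, 3}; color c → {1, 4, 6, 7, 8, 9}. Each edge has distinct colors on its endpoints.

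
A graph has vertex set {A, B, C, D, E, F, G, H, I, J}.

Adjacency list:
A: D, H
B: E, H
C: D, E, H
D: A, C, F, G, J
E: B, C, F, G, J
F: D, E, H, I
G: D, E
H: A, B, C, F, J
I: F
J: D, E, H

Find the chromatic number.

B and H are adjacent, so at least 2 colors are needed.
2 colors suffice: color 1 → {D, E, H, I}; color 2 → {A, B, C, F, G, J}. No two adjacent vertices share a color.

2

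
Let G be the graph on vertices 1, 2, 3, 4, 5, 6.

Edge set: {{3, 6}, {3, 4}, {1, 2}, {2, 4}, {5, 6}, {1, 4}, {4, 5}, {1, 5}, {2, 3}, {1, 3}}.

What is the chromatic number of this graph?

4

1, 2, 3, 4 are mutually adjacent (a clique of size 4), so at least 4 colors are needed.
A valid assignment using 4 colors: 1=a, 2=d, 3=b, 4=c, 5=b, 6=a. No two adjacent vertices share a color.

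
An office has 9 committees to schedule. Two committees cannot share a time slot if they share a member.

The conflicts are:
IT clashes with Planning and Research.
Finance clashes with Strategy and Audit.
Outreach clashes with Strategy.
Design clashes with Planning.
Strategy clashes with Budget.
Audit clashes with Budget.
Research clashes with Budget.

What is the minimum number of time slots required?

Audit and Budget conflict, so at least 2 time slots are needed.
2 time slots suffice: time slot 1 → {IT, Finance, Outreach, Design, Budget}; time slot 2 → {Strategy, Audit, Planning, Research}. Every pair that conflicts lands in different time slots.

2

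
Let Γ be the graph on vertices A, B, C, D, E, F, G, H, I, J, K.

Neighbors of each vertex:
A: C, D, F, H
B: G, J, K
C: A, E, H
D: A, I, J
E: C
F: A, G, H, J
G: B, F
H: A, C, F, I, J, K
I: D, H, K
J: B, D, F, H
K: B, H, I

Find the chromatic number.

A, F, H form a triangle, so at least 3 colors are needed.
3 colors suffice: color red → {B, D, E, H}; color blue → {C, F, I}; color green → {A, G, J, K}. Each edge has distinct colors on its endpoints.

3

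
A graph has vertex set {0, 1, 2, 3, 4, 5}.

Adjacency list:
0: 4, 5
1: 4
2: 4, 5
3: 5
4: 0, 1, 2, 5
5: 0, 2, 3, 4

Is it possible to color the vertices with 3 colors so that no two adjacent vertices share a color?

Yes

The chromatic number is 3. 2, 4, 5 are pairwise adjacent, so at least 3 colors are needed.
3 colors suffice: color red → {3, 4}; color blue → {1, 5}; color green → {0, 2}.
That is already a proper 3-coloring.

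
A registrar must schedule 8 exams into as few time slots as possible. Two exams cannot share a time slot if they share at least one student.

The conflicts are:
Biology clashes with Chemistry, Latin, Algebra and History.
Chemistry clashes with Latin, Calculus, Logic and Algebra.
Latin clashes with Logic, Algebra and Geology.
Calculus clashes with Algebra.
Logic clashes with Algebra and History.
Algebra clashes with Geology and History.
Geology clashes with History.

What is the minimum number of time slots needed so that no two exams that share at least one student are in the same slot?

4

Biology, Chemistry, Latin, Algebra all conflict with each other, so at least 4 time slots are needed.
4 time slots suffice: time slot 1 → {Algebra}; time slot 2 → {Latin, Calculus, History}; time slot 3 → {Chemistry, Geology}; time slot 4 → {Biology, Logic}. Each listed conflict is separated.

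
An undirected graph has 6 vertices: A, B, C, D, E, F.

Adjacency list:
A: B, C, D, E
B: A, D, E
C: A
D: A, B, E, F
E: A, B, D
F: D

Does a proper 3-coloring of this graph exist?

No

A, B, D, E are pairwise adjacent (a clique of size 4), so at least 4 colors are needed.
So 3 colors are not enough.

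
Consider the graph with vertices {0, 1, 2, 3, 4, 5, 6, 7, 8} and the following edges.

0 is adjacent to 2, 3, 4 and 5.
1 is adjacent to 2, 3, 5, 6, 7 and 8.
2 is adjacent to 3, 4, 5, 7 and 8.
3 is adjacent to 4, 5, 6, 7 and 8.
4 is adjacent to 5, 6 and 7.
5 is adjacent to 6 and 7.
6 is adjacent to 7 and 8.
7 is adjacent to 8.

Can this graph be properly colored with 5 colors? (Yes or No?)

Yes

The chromatic number is 5. 1, 2, 3, 7, 8 are mutually adjacent (a clique of size 5), so at least 5 colors are needed.
5 colors suffice: color red → {3}; color blue → {2, 6}; color green → {5, 8}; color yellow → {0, 7}; color purple → {1, 4}.
That is already a proper 5-coloring.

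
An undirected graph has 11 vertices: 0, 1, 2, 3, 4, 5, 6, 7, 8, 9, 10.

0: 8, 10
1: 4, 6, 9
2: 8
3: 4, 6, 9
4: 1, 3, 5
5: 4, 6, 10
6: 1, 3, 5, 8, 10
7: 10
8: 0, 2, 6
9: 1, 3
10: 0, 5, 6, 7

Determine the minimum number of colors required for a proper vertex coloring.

3

5, 6, 10 are mutually adjacent, so at least 3 colors are needed.
3 colors suffice: color red → {0, 2, 4, 6, 7, 9}; color blue → {1, 3, 8, 10}; color green → {5}. Every edge joins two different colors.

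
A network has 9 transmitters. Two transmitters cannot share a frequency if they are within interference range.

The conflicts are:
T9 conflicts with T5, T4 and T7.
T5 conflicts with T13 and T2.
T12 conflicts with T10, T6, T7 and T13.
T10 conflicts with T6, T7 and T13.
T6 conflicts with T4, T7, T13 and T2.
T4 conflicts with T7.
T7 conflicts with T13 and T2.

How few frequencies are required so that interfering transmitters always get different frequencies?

T12, T10, T6, T7, T13 pairwise conflict, so at least 5 frequencies are needed.
5 frequencies suffice: frequency 1 → {T5, T7}; frequency 2 → {T9, T6}; frequency 3 → {T4, T13, T2}; frequency 4 → {T10}; frequency 5 → {T12}. Every pair that conflicts lands in different frequencies.

5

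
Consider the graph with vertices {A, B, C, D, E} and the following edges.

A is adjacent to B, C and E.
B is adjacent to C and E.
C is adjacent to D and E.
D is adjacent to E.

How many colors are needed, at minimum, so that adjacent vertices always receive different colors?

4

A, B, C, E form a clique, so at least 4 colors are needed.
A valid assignment using 4 colors: A=green, B=yellow, C=red, D=green, E=blue. Each edge has distinct colors on its endpoints.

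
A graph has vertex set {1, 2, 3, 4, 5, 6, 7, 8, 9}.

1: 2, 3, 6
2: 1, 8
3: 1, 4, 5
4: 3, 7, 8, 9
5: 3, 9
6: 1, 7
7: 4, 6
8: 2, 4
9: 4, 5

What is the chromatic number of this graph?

3

The cycle 3-1-6-7-4-3 has odd length 5, so it cannot be 2-colored; at least 3 colors are needed.
A valid assignment using 3 colors: 1=red, 2=blue, 3=blue, 4=red, 5=red, 6=blue, 7=green, 8=green, 9=blue. No two adjacent vertices share a color.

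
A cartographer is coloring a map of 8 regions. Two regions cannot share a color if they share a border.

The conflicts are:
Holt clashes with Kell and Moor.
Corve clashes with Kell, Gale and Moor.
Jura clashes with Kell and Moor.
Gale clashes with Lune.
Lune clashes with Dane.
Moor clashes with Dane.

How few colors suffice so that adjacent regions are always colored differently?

The cycle Moor-Dane-Lune-Gale-Corve-Moor has odd length 5, so it cannot be 2-colored; at least 3 colors are needed.
3 colors suffice: color 1 → {Kell, Lune, Moor}; color 2 → {Holt, Corve, Jura, Dane}; color 3 → {Gale}. No two conflicting regions share a color.

3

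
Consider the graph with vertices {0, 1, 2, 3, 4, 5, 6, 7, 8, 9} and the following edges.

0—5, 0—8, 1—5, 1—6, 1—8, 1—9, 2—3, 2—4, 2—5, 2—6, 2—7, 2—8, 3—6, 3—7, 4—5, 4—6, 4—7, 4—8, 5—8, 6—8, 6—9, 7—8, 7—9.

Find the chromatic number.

2, 4, 5, 8 are pairwise adjacent (a clique of size 4), so at least 4 colors are needed.
One proper 4-coloring: 0=c, 1=c, 2=c, 3=a, 4=d, 5=b, 6=b, 7=b, 8=a, 9=a. Each edge has distinct colors on its endpoints.

4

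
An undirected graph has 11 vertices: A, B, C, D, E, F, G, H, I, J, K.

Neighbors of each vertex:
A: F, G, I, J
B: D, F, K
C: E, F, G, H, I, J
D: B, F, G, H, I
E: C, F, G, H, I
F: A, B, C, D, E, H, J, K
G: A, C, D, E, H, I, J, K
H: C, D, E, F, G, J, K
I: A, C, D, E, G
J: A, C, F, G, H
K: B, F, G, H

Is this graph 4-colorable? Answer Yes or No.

Yes

The chromatic number is 4. C, F, H, J are pairwise adjacent (a clique of size 4), so at least 4 colors are needed.
4 colors suffice: color red → {F, G}; color blue → {B, H, I}; color green → {A, C, D, K}; color yellow → {E, J}.
That is already a proper 4-coloring.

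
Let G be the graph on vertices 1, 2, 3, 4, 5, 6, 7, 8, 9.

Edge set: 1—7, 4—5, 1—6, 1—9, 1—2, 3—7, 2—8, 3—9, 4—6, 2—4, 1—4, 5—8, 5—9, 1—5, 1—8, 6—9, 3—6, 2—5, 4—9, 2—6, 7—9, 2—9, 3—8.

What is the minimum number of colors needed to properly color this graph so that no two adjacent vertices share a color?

1, 2, 4, 6, 9 form a clique, so at least 5 colors are needed.
5 colors suffice: 1=b, 2=c, 3=b, 4=e, 5=d, 6=d, 7=c, 8=a, 9=a. Every edge joins two different colors.

5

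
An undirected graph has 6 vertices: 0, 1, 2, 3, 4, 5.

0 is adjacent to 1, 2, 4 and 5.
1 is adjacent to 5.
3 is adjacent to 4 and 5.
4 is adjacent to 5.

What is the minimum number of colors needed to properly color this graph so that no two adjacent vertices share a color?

3, 4, 5 are pairwise adjacent, so at least 3 colors are needed.
3 colors suffice: color red → {2, 5}; color blue → {0, 3}; color green → {1, 4}. Each edge has distinct colors on its endpoints.

3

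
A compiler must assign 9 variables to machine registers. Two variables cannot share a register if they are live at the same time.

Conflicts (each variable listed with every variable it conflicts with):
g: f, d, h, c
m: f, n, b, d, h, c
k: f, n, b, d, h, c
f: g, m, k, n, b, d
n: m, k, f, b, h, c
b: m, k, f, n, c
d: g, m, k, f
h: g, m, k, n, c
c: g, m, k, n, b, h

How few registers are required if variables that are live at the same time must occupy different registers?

m, f, n, b are mutually in conflict, so at least 4 registers are needed.
Using 4 registers: g=1, m=1, k=1, f=2, n=3, b=4, d=3, h=4, c=2. Every pair that conflicts lands in different registers.

4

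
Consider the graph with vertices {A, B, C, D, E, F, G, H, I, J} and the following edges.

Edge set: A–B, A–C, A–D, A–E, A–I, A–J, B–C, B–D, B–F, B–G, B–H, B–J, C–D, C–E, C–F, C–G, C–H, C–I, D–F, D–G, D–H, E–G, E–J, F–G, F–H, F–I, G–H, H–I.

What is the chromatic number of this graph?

B, C, D, F, G, H are mutually adjacent (a clique of size 6), so at least 6 colors are needed.
6 colors suffice: color 1 → {C, J}; color 2 → {B, E, I}; color 3 → {A, G}; color 4 → {H}; color 5 → {D}; color 6 → {F}. No two adjacent vertices share a color.

6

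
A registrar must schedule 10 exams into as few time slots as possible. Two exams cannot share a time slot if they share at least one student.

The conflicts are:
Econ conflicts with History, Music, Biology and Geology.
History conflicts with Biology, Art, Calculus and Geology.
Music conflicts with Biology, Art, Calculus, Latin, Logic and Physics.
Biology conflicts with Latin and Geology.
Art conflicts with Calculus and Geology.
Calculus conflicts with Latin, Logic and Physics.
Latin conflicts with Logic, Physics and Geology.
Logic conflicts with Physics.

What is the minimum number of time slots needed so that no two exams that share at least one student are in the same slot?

5

Music, Calculus, Latin, Logic, Physics all conflict with each other, so at least 5 time slots are needed.
5 time slots suffice: Econ=4, History=3, Music=1, Biology=2, Art=4, Calculus=2, Latin=3, Logic=4, Physics=5, Geology=1. No two conflicting exams share a time slot.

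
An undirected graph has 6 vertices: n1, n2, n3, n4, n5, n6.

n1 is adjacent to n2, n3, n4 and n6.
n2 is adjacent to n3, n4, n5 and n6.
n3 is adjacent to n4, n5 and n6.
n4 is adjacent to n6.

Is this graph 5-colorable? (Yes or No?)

Yes

The chromatic number is 5. n1, n2, n3, n4, n6 form a clique, so at least 5 colors are needed.
A valid assignment using 5 colors: n1=G, n2=B, n3=R, n4=Y, n5=G, n6=P.
That is already a proper 5-coloring.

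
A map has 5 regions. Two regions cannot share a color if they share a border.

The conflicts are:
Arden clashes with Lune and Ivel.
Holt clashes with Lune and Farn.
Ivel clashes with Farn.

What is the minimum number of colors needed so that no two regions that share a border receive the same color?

3

The cycle Holt-Lune-Arden-Ivel-Farn-Holt has odd length 5, so it cannot be 2-colored; at least 3 colors are needed.
3 colors suffice: color 1 → {Arden, Holt}; color 2 → {Lune, Farn}; color 3 → {Ivel}. Each listed conflict is separated.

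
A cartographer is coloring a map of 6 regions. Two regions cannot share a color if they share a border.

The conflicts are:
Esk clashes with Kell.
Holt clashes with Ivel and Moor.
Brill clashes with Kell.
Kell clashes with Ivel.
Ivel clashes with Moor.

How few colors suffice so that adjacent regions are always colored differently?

Holt, Ivel, Moor pairwise conflict, so at least 3 colors are needed.
A valid assignment using 3 colors: Esk=1, Holt=2, Brill=1, Kell=2, Ivel=1, Moor=3. Every pair that conflicts lands in different colors.

3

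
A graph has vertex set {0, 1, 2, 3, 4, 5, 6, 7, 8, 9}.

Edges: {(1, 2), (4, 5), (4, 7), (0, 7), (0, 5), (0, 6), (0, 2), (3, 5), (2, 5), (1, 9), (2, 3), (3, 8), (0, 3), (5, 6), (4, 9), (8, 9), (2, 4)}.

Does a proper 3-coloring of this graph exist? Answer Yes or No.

0, 2, 3, 5 are pairwise adjacent (a clique of size 4), so at least 4 colors are needed.
So 3 colors are not enough.

No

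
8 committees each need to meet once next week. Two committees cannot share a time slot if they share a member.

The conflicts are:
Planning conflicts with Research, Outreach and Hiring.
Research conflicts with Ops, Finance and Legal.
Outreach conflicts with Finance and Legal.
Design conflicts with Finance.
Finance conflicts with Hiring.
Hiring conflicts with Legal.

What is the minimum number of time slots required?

Finance and Hiring conflict, so at least 2 time slots are needed.
A valid assignment using 2 time slots: Planning=1, Research=2, Outreach=2, Ops=1, Design=2, Finance=1, Hiring=2, Legal=1. Each listed conflict is separated.

2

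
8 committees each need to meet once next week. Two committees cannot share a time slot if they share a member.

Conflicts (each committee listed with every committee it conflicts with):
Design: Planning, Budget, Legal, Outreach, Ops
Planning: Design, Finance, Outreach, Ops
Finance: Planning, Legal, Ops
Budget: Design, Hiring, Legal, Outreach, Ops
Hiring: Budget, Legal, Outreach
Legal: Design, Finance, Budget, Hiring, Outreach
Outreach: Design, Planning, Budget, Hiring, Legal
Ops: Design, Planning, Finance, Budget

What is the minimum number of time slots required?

Budget, Hiring, Legal, Outreach pairwise conflict, so at least 4 time slots are needed.
A valid assignment using 4 time slots: Design=1, Planning=3, Finance=1, Budget=3, Hiring=1, Legal=4, Outreach=2, Ops=2. No two conflicting committees share a time slot.

4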